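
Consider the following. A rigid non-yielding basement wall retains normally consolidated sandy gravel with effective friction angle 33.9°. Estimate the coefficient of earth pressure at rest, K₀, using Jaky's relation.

0.442

K₀ = 1 − sin φ' = 1 − sin 33.9° = 0.4423.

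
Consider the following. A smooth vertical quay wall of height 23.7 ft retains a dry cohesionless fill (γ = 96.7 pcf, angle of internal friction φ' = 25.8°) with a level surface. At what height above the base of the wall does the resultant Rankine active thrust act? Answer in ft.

7.90 ft

K_a = 0.3935.
The pressure distribution is triangular, so the resultant acts at H/3 above the base = 23.7/3 = 7.900 ft.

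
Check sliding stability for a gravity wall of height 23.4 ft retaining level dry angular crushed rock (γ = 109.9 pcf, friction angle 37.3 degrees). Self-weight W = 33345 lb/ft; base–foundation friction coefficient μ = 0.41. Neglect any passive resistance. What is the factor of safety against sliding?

K_a = tan²(45° − 37.3°/2) = 0.2453.
P_a = ½K_aγH² = 0.5×0.2453×109.9×23.4² = 7382 lb/ft, acting at H/3 = 7.800 ft above the base.
FS_sliding = μW / P_a = 0.41×33345 / 7382 = 1.852.

1.85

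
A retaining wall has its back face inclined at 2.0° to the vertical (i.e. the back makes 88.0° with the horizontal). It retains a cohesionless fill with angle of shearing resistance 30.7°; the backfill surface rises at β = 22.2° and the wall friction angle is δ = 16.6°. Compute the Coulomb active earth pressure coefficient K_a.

0.446

K_a = sin²(α+φ) / [sin²α · sin(α−δ) · (1 + √{sin(φ+δ)sin(φ−β) / (sin(α−δ)sin(α+β))})²].
With α = 88.0°, φ = 30.7°, δ = 16.6°, β = 22.2°: K_a = 0.4463.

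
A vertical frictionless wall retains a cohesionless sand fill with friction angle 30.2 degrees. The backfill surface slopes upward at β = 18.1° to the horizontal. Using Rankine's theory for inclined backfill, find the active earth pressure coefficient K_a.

K_a = cos β · (cos β − √(cos²β − cos²φ)) / (cos β + √(cos²β − cos²φ)).
cos β = 0.9505, cos φ = 0.8643, √(cos²β − cos²φ) = 0.3956.
K_a = 0.9505 × (0.9505 − 0.3956)/(0.9505 + 0.3956) = 0.3918.

0.392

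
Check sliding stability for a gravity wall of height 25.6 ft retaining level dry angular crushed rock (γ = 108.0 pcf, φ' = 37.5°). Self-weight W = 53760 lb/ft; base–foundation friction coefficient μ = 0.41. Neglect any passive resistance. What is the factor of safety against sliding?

2.56

K_a = tan²(45° − 37.5°/2) = 0.2432.
P_a = ½K_aγH² = 0.5×0.2432×108.0×25.6² = 8606 lb/ft, acting at H/3 = 8.533 ft above the base.
FS_sliding = μW / P_a = 0.41×53760 / 8606 = 2.561.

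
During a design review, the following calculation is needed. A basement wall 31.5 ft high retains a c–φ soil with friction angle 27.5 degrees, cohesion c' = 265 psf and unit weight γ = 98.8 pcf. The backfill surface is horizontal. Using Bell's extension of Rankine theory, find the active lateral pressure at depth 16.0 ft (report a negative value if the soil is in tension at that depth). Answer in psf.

260 psf

K_a = (1 − sin φ)/(1 + sin φ) = 0.3682.
σ_a = K_a γ z − 2c√K_a = 0.3682×98.8×16.0 − 2×265×0.6068 = 260.5 psf.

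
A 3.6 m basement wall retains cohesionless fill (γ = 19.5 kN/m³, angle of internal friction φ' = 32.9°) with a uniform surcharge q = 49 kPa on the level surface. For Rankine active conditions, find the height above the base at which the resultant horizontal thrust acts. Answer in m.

1.55 m

K_a = 0.2960.
Triangular part P₁ = ½K_aγH² = 37.41 at H/3 = 1.200 m; rectangular part P₂ = K_a q H = 52.22 at H/2 = 1.800 m.
ȳ = (P₁·1.200 + P₂·1.800)/(P₁+P₂) = 1.550 m.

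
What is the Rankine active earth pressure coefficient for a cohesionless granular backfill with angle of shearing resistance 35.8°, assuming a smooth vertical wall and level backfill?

0.262

K_a = (1 − sin φ)/(1 + sin φ) = (1 − sin 35.8°)/(1 + sin 35.8°) = 0.2619.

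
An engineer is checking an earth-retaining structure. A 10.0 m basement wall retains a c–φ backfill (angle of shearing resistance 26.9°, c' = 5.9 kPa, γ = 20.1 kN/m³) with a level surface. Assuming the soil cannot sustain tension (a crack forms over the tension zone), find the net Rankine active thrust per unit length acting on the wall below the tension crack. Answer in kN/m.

310 kN/m

K_a = 0.3770; √K_a = 0.6140.
Tension-crack depth z_c = 2c/(γ√K_a) = 2×5.9/(20.1×0.6140) = 0.9561 m.
σ_a at base = K_a γ H − 2c√K_a = 0.3770×20.1×10.0 − 2×5.9×0.6140 = 68.53 kPa.
P_a = ½ × 68.53 × (H − z_c) = 0.5×68.53×9.044 = 309.9 kN/m.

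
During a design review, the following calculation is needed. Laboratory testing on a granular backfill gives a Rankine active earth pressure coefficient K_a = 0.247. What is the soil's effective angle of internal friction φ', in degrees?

37.1°

K_a = tan²(45° − φ/2) ⇒ 45° − φ/2 = arctan(√0.247) = 26.43°.
φ = 2(45° − 26.43°) = 37.15°.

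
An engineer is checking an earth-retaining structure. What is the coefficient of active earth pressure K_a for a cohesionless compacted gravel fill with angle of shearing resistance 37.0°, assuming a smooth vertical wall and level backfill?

0.249

K_a = tan²(45° − φ/2) = tan²(26.50°) = 0.2486.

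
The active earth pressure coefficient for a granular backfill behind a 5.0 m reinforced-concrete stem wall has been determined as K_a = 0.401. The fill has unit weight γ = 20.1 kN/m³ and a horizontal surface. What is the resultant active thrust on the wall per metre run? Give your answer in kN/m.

P = ½ K_a γ H² = 0.5 × 0.401 × 20.1 × 5.0² = 100.8 kN/m.

101 kN/m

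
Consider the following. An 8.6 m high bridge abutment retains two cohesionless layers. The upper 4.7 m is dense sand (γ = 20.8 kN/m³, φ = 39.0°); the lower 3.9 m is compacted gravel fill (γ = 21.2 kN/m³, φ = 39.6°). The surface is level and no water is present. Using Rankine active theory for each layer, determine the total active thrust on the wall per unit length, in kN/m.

K_a1 = tan²(45°−39.0°/2) = 0.2275; K_a2 = tan²(45°−39.6°/2) = 0.2214.
Layer 1: σ at base = K_a1 γ₁ h₁ = 22.24 kPa; P₁ = ½×22.24×4.7 = 52.27.
Layer 2: σ_v at top = γ₁h₁ = 97.76; σ_h top = K_a2×97.76 = 21.65; σ_h base = K_a2×(97.76+21.2×3.9) = 39.95.
P₂ = ½(21.65+39.95)×3.9 = 120.1. Total P_a = 52.27+120.1 = 172.4 kN/m.

172 kN/m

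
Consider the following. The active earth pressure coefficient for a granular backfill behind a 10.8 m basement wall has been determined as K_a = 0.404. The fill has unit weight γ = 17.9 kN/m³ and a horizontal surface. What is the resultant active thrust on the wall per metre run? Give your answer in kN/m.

422 kN/m

P = ½ K_a γ H² = 0.5 × 0.404 × 17.9 × 10.8² = 421.7 kN/m.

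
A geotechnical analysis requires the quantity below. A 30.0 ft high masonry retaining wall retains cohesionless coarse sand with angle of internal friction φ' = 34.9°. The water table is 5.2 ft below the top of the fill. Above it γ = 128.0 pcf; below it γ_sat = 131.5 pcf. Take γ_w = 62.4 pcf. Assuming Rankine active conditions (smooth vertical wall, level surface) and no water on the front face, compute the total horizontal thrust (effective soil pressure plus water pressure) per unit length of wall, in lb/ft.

K_a = tan²(45° − φ/2) = 0.2721.
γ' = 131.5 − 62.4 = 69.10 pcf. Depth below WT = 24.8 ft.
σ'_h at WT = K_a γ d_w = 181.1 psf; at base = 181.1 + K_a γ' × 24.8 = 647.5 psf.
P₁ (0–5.2 ft) = ½×181.1×5.2 = 471.0. P₂ (5.2–30.0 ft) = ½(181.1+647.5)×24.8 = 10280.
P_w = ½ γ_w h₂² = 0.5×62.4×24.8² = 19190. Total = 471.0+10280+19190 = 29940 lb/ft.

29900 lb/ft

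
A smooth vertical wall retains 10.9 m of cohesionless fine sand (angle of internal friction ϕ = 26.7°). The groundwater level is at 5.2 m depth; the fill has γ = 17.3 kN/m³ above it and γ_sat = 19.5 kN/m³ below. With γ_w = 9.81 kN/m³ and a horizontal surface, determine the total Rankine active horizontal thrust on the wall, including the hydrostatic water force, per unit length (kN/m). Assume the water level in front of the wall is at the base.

K_a = tan²(45° − φ/2) = 0.3800.
γ' = 19.5 − 9.81 = 9.690 kN/m³. Depth below WT = 5.7 m.
σ'_h at WT = K_a γ d_w = 34.18 kPa; at base = 34.18 + K_a γ' × 5.7 = 55.17 kPa.
P₁ (0–5.2 m) = ½×34.18×5.2 = 88.87. P₂ (5.2–10.9 m) = ½(34.18+55.17)×5.7 = 254.6.
P_w = ½ γ_w h₂² = 0.5×9.81×5.7² = 159.4. Total = 88.87+254.6+159.4 = 502.9 kN/m.

503 kN/m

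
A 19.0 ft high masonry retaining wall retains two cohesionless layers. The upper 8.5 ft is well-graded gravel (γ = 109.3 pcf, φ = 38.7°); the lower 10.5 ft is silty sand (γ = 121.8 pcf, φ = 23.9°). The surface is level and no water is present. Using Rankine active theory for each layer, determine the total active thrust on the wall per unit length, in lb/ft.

7880 lb/ft

K_a1 = tan²(45°−38.7°/2) = 0.2306; K_a2 = tan²(45°−23.9°/2) = 0.4233.
Layer 1: σ at base = K_a1 γ₁ h₁ = 214.2 psf; P₁ = ½×214.2×8.5 = 910.5.
Layer 2: σ_v at top = γ₁h₁ = 929.0; σ_h top = K_a2×929.0 = 393.3; σ_h base = K_a2×(929.0+121.8×10.5) = 934.7.
P₂ = ½(393.3+934.7)×10.5 = 6972. Total P_a = 910.5+6972 = 7883 lb/ft.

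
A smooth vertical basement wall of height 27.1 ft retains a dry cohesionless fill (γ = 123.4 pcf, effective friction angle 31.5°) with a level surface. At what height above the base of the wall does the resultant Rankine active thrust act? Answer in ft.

K_a = 0.3136.
The pressure distribution is triangular, so the resultant acts at H/3 above the base = 27.1/3 = 9.033 ft.

9.03 ft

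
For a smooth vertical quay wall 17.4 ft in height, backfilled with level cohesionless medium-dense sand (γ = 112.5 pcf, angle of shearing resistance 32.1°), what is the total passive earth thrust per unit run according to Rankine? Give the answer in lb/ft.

55700 lb/ft

K_p = tan²(45° + φ/2) = 3.268.
P_p = ½ K_p γ H² = 0.5 × 3.268 × 112.5 × 17.4² = 55660 lb/ft.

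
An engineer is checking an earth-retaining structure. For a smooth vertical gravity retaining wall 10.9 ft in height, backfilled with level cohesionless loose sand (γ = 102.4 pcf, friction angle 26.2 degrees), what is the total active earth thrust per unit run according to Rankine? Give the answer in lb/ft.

2360 lb/ft

K_a = tan²(45° − φ/2) = 0.3874.
P_a = ½ K_a γ H² = 0.5 × 0.3874 × 102.4 × 10.9² = 2357 lb/ft.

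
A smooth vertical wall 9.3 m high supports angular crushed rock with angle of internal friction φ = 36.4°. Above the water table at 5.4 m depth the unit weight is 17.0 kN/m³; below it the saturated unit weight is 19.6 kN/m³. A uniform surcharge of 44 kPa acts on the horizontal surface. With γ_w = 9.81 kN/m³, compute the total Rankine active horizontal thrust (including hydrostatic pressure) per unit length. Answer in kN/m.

353 kN/m

K_a = tan²(45° − φ/2) = 0.2552.
γ' = 19.6 − 9.81 = 9.790 kN/m³. h₂ = H − d_w = 3.9 m.
σ'_h: at surface K_a·q = 11.23; at WT K_a(q+γd_w) = 34.65; at base K_a(q+γd_w+γ'h₂) = 44.39 kPa.
P₁ = ½(11.23+34.65)×5.4 = 123.9; P₂ = ½(34.65+44.39)×3.9 = 154.1; P_w = ½γ_w h₂² = 74.61.
Total = 123.9+154.1+74.61 = 352.6 kN/m.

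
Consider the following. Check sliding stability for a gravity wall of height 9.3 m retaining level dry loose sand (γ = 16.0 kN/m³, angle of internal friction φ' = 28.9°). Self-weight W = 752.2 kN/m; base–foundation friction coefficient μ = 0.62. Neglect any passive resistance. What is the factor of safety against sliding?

1.93

K_a = tan²(45° − 28.9°/2) = 0.3484.
P_a = ½K_aγH² = 0.5×0.3484×16.0×9.3² = 241.0 kN/m, acting at H/3 = 3.100 m above the base.
FS_sliding = μW / P_a = 0.62×752.2 / 241.0 = 1.935.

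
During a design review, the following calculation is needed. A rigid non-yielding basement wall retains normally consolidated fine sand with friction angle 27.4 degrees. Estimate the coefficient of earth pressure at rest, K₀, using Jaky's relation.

K₀ = 1 − sin φ' = 1 − sin 27.4° = 0.5398.

0.540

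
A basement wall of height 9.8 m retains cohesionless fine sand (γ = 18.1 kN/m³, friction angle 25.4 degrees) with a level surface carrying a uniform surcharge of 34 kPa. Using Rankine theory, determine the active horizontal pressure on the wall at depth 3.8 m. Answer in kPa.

K_a = (1 − sin φ)/(1 + sin φ) = 0.3996.
σ_v = γz + q = 18.1 × 3.8 + 34 = 102.8 kPa.
σ_h = K_a σ_v = 0.3996 × 102.8 = 41.08 kPa.

41.1 kPa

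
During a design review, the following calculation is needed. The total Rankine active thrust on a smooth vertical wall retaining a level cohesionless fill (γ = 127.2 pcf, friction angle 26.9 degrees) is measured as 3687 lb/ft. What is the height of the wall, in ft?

12.4 ft

K_a = 0.3770. P_a = ½ K_a γ H² ⇒ H = √(2P_a/(K_a γ)).
H = √(2×3687/(0.3770×127.2)) = 12.40 ft.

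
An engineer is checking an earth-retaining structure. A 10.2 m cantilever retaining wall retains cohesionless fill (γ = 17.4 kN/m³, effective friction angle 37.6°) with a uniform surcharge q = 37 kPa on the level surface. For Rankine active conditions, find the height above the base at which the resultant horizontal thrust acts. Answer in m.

K_a = 0.2421.
Triangular part P₁ = ½K_aγH² = 219.2 at H/3 = 3.400 m; rectangular part P₂ = K_a q H = 91.38 at H/2 = 5.100 m.
ȳ = (P₁·3.400 + P₂·5.100)/(P₁+P₂) = 3.900 m.

3.90 m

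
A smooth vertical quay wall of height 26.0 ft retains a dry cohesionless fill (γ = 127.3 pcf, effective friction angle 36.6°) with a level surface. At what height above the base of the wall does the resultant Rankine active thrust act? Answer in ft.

8.67 ft

K_a = 0.2530.
The pressure distribution is triangular, so the resultant acts at H/3 above the base = 26.0/3 = 8.667 ft.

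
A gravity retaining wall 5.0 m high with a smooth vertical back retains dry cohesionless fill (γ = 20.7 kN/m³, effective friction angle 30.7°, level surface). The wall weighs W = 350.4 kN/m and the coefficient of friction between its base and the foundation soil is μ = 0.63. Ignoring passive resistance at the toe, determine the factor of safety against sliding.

2.63

K_a = tan²(45° − 30.7°/2) = 0.3240.
P_a = ½K_aγH² = 0.5×0.3240×20.7×5.0² = 83.84 kN/m, acting at H/3 = 1.667 m above the base.
FS_sliding = μW / P_a = 0.63×350.4 / 83.84 = 2.633.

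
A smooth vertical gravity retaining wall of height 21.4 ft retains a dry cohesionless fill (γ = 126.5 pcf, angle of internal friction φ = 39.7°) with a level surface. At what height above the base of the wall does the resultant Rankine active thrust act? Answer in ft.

K_a = 0.2204.
The pressure distribution is triangular, so the resultant acts at H/3 above the base = 21.4/3 = 7.133 ft.

7.13 ft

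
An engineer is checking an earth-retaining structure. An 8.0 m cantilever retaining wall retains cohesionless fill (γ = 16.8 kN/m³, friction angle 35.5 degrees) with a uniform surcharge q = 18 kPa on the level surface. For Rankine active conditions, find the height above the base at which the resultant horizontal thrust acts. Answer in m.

2.95 m

K_a = 0.2653.
Triangular part P₁ = ½K_aγH² = 142.6 at H/3 = 2.667 m; rectangular part P₂ = K_a q H = 38.20 at H/2 = 4.000 m.
ȳ = (P₁·2.667 + P₂·4.000)/(P₁+P₂) = 2.948 m.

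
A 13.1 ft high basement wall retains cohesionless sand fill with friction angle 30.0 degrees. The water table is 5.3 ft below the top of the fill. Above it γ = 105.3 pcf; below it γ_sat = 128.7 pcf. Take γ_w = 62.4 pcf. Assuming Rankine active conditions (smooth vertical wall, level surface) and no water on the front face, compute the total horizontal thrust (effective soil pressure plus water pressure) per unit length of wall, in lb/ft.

K_a = tan²(45° − φ/2) = 0.3333.
γ' = 128.7 − 62.4 = 66.30 pcf. Depth below WT = 7.8 ft.
σ'_h at WT = K_a γ d_w = 186.0 psf; at base = 186.0 + K_a γ' × 7.8 = 358.4 psf.
P₁ (0–5.3 ft) = ½×186.0×5.3 = 493.0. P₂ (5.3–13.1 ft) = ½(186.0+358.4)×7.8 = 2123.
P_w = ½ γ_w h₂² = 0.5×62.4×7.8² = 1898. Total = 493.0+2123+1898 = 4515 lb/ft.

4510 lb/ft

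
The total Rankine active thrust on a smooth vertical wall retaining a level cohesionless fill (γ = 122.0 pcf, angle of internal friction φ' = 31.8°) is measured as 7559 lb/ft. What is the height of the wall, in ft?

20.0 ft

K_a = 0.3098. P_a = ½ K_a γ H² ⇒ H = √(2P_a/(K_a γ)).
H = √(2×7559/(0.3098×122.0)) = 20.00 ft.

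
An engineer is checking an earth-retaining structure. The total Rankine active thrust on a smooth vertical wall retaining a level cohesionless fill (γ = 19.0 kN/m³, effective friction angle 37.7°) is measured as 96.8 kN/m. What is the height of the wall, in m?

K_a = 0.2411. P_a = ½ K_a γ H² ⇒ H = √(2P_a/(K_a γ)).
H = √(2×96.8/(0.2411×19.0)) = 6.502 m.

6.50 m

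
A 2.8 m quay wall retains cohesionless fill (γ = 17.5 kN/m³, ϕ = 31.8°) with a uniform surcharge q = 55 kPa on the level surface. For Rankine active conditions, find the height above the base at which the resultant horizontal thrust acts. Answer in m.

1.26 m

K_a = 0.3098.
Triangular part P₁ = ½K_aγH² = 21.25 at H/3 = 0.9333 m; rectangular part P₂ = K_a q H = 47.71 at H/2 = 1.400 m.
ȳ = (P₁·0.9333 + P₂·1.400)/(P₁+P₂) = 1.256 m.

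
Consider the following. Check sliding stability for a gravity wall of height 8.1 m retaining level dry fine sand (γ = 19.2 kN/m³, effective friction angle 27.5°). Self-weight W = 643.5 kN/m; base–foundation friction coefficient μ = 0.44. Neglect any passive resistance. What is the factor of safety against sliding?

K_a = tan²(45° − 27.5°/2) = 0.3682.
P_a = ½K_aγH² = 0.5×0.3682×19.2×8.1² = 231.9 kN/m, acting at H/3 = 2.700 m above the base.
FS_sliding = μW / P_a = 0.44×643.5 / 231.9 = 1.221.

1.22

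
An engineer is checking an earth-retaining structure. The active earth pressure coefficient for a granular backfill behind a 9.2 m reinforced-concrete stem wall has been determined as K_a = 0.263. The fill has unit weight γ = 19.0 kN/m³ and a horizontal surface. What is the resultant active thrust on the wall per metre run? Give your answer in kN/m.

211 kN/m

P = ½ K_a γ H² = 0.5 × 0.263 × 19.0 × 9.2² = 211.5 kN/m.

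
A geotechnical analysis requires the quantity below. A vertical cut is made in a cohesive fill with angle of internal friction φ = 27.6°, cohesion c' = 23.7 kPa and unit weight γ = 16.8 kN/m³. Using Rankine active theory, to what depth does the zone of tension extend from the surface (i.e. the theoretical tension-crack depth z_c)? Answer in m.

K_a = tan²(45° − 27.6°/2) = 0.3668; √K_a = 0.6056.
The active pressure is zero where K_a γ z = 2c√K_a, so z_c = 2c/(γ√K_a) = 2×23.7/(16.8×0.6056) = 4.659 m.

4.66 m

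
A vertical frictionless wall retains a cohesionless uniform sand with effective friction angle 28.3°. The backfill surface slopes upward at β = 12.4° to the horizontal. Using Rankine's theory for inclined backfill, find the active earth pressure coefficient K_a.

K_a = cos β · (cos β − √(cos²β − cos²φ)) / (cos β + √(cos²β − cos²φ)).
cos β = 0.9767, cos φ = 0.8805, √(cos²β − cos²φ) = 0.4227.
K_a = 0.9767 × (0.9767 − 0.4227)/(0.9767 + 0.4227) = 0.3867.

0.387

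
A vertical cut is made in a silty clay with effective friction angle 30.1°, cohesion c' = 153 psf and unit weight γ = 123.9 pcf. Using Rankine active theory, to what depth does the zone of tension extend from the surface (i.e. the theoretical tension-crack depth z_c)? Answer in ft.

K_a = tan²(45° − 30.1°/2) = 0.3320; √K_a = 0.5762.
The active pressure is zero where K_a γ z = 2c√K_a, so z_c = 2c/(γ√K_a) = 2×153/(123.9×0.5762) = 4.286 ft.

4.29 ft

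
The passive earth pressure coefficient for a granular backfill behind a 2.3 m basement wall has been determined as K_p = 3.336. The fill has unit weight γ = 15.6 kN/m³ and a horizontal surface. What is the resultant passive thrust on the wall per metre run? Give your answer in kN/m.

P = ½ K_p γ H² = 0.5 × 3.336 × 15.6 × 2.3² = 137.7 kN/m.

138 kN/m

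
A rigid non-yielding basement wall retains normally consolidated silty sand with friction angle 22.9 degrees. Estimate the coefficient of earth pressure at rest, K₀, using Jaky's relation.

0.611

K₀ = 1 − sin φ' = 1 − sin 22.9° = 0.6109.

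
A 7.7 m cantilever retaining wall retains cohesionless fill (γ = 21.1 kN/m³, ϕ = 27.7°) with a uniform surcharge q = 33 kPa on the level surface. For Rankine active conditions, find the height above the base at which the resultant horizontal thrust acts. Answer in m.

2.94 m

K_a = 0.3653.
Triangular part P₁ = ½K_aγH² = 228.5 at H/3 = 2.567 m; rectangular part P₂ = K_a q H = 92.83 at H/2 = 3.850 m.
ȳ = (P₁·2.567 + P₂·3.850)/(P₁+P₂) = 2.937 m.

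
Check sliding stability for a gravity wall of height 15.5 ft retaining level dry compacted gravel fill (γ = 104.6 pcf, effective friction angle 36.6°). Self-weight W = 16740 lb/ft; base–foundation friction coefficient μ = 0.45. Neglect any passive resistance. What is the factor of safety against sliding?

K_a = tan²(45° − 36.6°/2) = 0.2530.
P_a = ½K_aγH² = 0.5×0.2530×104.6×15.5² = 3178 lb/ft, acting at H/3 = 5.167 ft above the base.
FS_sliding = μW / P_a = 0.45×16740 / 3178 = 2.370.

2.37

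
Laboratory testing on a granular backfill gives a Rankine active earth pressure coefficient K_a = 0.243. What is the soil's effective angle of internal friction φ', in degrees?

37.5°

K_a = tan²(45° − φ/2) ⇒ 45° − φ/2 = arctan(√0.243) = 26.24°.
φ = 2(45° − 26.24°) = 37.52°.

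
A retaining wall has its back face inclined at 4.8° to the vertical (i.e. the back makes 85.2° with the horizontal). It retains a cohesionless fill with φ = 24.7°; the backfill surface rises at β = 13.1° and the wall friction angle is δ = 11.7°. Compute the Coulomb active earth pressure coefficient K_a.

K_a = sin²(α+φ) / [sin²α · sin(α−δ) · (1 + √{sin(φ+δ)sin(φ−β) / (sin(α−δ)sin(α+β))})²].
With α = 85.2°, φ = 24.7°, δ = 11.7°, β = 13.1°: K_a = 0.5060.

0.506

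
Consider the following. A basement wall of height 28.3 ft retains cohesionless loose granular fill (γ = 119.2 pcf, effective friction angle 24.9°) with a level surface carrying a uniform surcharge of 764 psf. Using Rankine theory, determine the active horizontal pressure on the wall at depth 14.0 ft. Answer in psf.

K_a = (1 − sin φ)/(1 + sin φ) = 0.4074.
σ_v = γz + q = 119.2 × 14.0 + 764 = 2433 psf.
σ_h = K_a σ_v = 0.4074 × 2433 = 991.2 psf.

991 psf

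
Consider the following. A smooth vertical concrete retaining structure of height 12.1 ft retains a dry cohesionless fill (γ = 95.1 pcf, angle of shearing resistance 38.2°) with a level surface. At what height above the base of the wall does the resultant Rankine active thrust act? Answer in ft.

4.03 ft

K_a = 0.2358.
The pressure distribution is triangular, so the resultant acts at H/3 above the base = 12.1/3 = 4.033 ft.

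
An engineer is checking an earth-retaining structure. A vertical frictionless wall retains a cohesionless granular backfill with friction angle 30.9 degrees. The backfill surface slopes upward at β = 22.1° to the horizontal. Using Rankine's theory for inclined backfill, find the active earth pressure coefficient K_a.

K_a = cos β · (cos β − √(cos²β − cos²φ)) / (cos β + √(cos²β − cos²φ)).
cos β = 0.9265, cos φ = 0.8581, √(cos²β − cos²φ) = 0.3495.
K_a = 0.9265 × (0.9265 − 0.3495)/(0.9265 + 0.3495) = 0.4189.

0.419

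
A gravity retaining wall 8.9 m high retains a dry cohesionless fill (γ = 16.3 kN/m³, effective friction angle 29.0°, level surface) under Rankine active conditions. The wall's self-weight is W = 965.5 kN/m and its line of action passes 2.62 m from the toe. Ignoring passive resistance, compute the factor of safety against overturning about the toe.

3.81

K_a = tan²(45° − 29.0°/2) = 0.3470.
P_a = ½K_aγH² = 0.5×0.3470×16.3×8.9² = 224.0 kN/m, acting at H/3 = 2.967 m above the base.
Overturning moment M_o = P_a × H/3 = 224.0 × 2.967 = 664.5.
Resisting moment M_r = W × 2.62 = 965.5 × 2.62 = 2530.
FS_overturning = M_r/M_o = 2530/664.5 = 3.807.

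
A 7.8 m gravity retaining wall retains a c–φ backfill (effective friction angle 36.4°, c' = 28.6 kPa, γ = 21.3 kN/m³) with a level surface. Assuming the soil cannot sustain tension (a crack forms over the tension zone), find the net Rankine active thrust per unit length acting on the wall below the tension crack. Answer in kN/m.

K_a = 0.2552; √K_a = 0.5051.
Tension-crack depth z_c = 2c/(γ√K_a) = 2×28.6/(21.3×0.5051) = 5.316 m.
σ_a at base = K_a γ H − 2c√K_a = 0.2552×21.3×7.8 − 2×28.6×0.5051 = 13.50 kPa.
P_a = ½ × 13.50 × (H − z_c) = 0.5×13.50×2.484 = 16.76 kN/m.

16.8 kN/m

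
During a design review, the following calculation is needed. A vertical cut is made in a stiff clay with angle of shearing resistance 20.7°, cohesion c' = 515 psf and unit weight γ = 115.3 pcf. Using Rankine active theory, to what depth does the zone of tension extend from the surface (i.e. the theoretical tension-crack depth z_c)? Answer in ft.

12.9 ft

K_a = tan²(45° − 20.7°/2) = 0.4777; √K_a = 0.6911.
The active pressure is zero where K_a γ z = 2c√K_a, so z_c = 2c/(γ√K_a) = 2×515/(115.3×0.6911) = 12.93 ft.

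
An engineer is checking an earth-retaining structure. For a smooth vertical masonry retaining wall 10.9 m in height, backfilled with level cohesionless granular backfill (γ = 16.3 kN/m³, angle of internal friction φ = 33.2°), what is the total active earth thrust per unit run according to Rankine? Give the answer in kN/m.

K_a = tan²(45° − φ/2) = 0.2924.
P_a = ½ K_a γ H² = 0.5 × 0.2924 × 16.3 × 10.9² = 283.1 kN/m.

283 kN/m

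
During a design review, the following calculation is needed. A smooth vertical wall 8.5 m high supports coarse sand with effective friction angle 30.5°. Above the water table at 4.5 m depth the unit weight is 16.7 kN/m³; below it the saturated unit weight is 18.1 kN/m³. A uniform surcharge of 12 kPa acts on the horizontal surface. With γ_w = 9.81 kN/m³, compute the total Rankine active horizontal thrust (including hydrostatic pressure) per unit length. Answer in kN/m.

K_a = tan²(45° − φ/2) = 0.3267.
γ' = 18.1 − 9.81 = 8.290 kN/m³. h₂ = H − d_w = 4.0 m.
σ'_h: at surface K_a·q = 3.920; at WT K_a(q+γd_w) = 28.47; at base K_a(q+γd_w+γ'h₂) = 39.30 kPa.
P₁ = ½(3.920+28.47)×4.5 = 72.88; P₂ = ½(28.47+39.30)×4.0 = 135.5; P_w = ½γ_w h₂² = 78.48.
Total = 72.88+135.5+78.48 = 286.9 kN/m.

287 kN/m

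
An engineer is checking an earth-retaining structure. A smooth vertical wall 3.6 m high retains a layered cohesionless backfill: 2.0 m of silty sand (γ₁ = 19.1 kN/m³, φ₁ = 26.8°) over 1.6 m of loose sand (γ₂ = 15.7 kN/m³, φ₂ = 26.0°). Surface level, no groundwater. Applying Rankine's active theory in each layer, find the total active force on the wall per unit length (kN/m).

K_a1 = tan²(45°−26.8°/2) = 0.3785; K_a2 = tan²(45°−26.0°/2) = 0.3905.
Layer 1: σ at base = K_a1 γ₁ h₁ = 14.46 kPa; P₁ = ½×14.46×2.0 = 14.46.
Layer 2: σ_v at top = γ₁h₁ = 38.20; σ_h top = K_a2×38.20 = 14.92; σ_h base = K_a2×(38.20+15.7×1.6) = 24.72.
P₂ = ½(14.92+24.72)×1.6 = 31.71. Total P_a = 14.46+31.71 = 46.17 kN/m.

46.2 kN/m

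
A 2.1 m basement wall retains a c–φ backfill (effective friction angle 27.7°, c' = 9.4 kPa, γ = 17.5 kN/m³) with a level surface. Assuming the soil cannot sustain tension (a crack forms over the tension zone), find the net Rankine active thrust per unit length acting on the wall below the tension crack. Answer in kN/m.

K_a = 0.3653; √K_a = 0.6044.
Tension-crack depth z_c = 2c/(γ√K_a) = 2×9.4/(17.5×0.6044) = 1.777 m.
σ_a at base = K_a γ H − 2c√K_a = 0.3653×17.5×2.1 − 2×9.4×0.6044 = 2.063 kPa.
P_a = ½ × 2.063 × (H − z_c) = 0.5×2.063×0.3226 = 0.3328 kN/m.

0.333 kN/m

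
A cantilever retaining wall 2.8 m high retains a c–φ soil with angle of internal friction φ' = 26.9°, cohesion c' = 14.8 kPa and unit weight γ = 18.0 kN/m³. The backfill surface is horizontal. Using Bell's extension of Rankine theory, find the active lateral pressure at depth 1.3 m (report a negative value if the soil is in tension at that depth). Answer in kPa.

-9.35 kPa

K_a = (1 − sin φ)/(1 + sin φ) = 0.3770.
σ_a = K_a γ z − 2c√K_a = 0.3770×18.0×1.3 − 2×14.8×0.6140 = -9.353 kPa.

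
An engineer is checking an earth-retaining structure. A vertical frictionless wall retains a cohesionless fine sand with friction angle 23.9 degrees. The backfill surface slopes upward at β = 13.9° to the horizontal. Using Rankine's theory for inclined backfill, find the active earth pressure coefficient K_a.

K_a = cos β · (cos β − √(cos²β − cos²φ)) / (cos β + √(cos²β − cos²φ)).
cos β = 0.9707, cos φ = 0.9143, √(cos²β − cos²φ) = 0.3262.
K_a = 0.9707 × (0.9707 − 0.3262)/(0.9707 + 0.3262) = 0.4824.

0.482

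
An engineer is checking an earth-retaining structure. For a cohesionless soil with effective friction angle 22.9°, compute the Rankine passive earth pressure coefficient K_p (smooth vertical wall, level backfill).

K_p = (1 + sin φ)/(1 − sin φ) = tan²(45° + 22.9°/2) = 2.274.

2.27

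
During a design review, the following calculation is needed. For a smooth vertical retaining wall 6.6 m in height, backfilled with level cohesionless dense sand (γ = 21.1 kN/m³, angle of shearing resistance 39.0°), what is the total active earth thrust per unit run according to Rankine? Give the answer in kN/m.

105 kN/m

K_a = tan²(45° − φ/2) = 0.2275.
P_a = ½ K_a γ H² = 0.5 × 0.2275 × 21.1 × 6.6² = 104.6 kN/m.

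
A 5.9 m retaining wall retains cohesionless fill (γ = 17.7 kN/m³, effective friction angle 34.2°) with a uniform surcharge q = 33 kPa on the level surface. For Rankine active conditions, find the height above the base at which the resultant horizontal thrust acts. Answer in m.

2.35 m

K_a = 0.2803.
Triangular part P₁ = ½K_aγH² = 86.36 at H/3 = 1.967 m; rectangular part P₂ = K_a q H = 54.58 at H/2 = 2.950 m.
ȳ = (P₁·1.967 + P₂·2.950)/(P₁+P₂) = 2.347 m.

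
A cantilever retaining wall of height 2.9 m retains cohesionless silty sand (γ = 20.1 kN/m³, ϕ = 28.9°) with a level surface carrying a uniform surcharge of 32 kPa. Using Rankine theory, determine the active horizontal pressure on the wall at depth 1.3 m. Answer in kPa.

20.3 kPa

K_a = (1 − sin φ)/(1 + sin φ) = 0.3484.
σ_v = γz + q = 20.1 × 1.3 + 32 = 58.13 kPa.
σ_h = K_a σ_v = 0.3484 × 58.13 = 20.25 kPa.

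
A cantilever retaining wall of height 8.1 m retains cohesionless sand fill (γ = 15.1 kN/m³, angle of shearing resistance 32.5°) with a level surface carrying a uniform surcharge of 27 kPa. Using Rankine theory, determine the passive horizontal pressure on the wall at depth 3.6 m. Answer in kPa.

K_p = (1 + sin φ)/(1 − sin φ) = 3.322.
σ_v = γz + q = 15.1 × 3.6 + 27 = 81.36 kPa.
σ_h = K_p σ_v = 3.322 × 81.36 = 270.3 kPa.

270 kPa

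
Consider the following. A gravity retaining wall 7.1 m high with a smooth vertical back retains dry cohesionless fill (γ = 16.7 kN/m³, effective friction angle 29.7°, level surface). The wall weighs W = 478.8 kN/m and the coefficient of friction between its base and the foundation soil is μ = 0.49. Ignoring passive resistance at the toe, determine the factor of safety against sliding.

1.65

K_a = tan²(45° − 29.7°/2) = 0.3374.
P_a = ½K_aγH² = 0.5×0.3374×16.7×7.1² = 142.0 kN/m, acting at H/3 = 2.367 m above the base.
FS_sliding = μW / P_a = 0.49×478.8 / 142.0 = 1.652.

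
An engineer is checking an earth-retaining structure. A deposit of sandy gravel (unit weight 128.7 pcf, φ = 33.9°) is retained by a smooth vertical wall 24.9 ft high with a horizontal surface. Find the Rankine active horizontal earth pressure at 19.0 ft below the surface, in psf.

K_a = (1 − sin φ)/(1 + sin φ) = 0.2839.
σ_h = K_a γ z = 0.2839 × 128.7 × 19.0 = 694.2 psf.

694 psf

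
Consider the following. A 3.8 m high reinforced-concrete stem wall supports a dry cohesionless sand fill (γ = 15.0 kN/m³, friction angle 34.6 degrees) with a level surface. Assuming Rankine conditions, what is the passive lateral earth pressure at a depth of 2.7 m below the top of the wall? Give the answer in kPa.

K_p = (1 + sin φ)/(1 − sin φ) = 3.628.
σ_h = K_p γ z = 3.628 × 15.0 × 2.7 = 146.9 kPa.

147 kPa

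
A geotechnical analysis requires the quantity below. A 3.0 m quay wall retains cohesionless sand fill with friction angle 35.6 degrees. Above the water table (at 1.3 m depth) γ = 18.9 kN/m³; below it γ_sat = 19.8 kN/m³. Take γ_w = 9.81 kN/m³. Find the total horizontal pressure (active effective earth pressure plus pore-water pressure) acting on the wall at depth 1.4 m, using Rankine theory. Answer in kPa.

7.73 kPa

K_a = (1 − sin φ)/(1 + sin φ) = 0.2641.
γ' = 19.8 − 9.81 = 9.990 kN/m³.
Effective vertical stress at 1.4 m: σ'_v = 18.9×1.3 + 9.990×0.1000 = 25.57 kPa.
σ'_h = K_a σ'_v = 0.2641 × 25.57 = 6.753 kPa; u = γ_w × 0.1000 = 0.9810 kPa.
Total σ_h = 6.753 + 0.9810 = 7.734 kPa.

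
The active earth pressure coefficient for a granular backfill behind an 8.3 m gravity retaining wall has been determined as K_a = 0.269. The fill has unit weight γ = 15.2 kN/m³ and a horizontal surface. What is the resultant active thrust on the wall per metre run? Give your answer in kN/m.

141 kN/m

P = ½ K_a γ H² = 0.5 × 0.269 × 15.2 × 8.3² = 140.8 kN/m.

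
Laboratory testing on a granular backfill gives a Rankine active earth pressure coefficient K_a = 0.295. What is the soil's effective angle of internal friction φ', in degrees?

33.0°

K_a = tan²(45° − φ/2) ⇒ 45° − φ/2 = arctan(√0.295) = 28.51°.
φ = 2(45° − 28.51°) = 32.98°.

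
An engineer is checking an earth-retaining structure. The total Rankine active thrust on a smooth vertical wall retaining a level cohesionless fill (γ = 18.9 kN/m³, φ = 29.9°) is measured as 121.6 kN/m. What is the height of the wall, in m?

K_a = 0.3347. P_a = ½ K_a γ H² ⇒ H = √(2P_a/(K_a γ)).
H = √(2×121.6/(0.3347×18.9)) = 6.201 m.

6.20 m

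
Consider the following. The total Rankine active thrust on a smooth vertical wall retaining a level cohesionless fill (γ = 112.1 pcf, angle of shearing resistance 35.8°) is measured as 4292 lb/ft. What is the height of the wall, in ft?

17.1 ft

K_a = 0.2619. P_a = ½ K_a γ H² ⇒ H = √(2P_a/(K_a γ)).
H = √(2×4292/(0.2619×112.1)) = 17.10 ft.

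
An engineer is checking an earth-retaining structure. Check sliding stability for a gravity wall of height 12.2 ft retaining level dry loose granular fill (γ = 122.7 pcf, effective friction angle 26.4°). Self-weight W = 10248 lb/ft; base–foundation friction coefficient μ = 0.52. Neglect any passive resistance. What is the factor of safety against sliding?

K_a = tan²(45° − 26.4°/2) = 0.3844.
P_a = ½K_aγH² = 0.5×0.3844×122.7×12.2² = 3510 lb/ft, acting at H/3 = 4.067 ft above the base.
FS_sliding = μW / P_a = 0.52×10248 / 3510 = 1.518.

1.52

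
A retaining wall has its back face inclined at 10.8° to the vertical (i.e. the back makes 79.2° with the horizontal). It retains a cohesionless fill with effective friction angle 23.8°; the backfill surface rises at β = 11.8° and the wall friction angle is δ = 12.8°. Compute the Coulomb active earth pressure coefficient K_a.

0.574

K_a = sin²(α+φ) / [sin²α · sin(α−δ) · (1 + √{sin(φ+δ)sin(φ−β) / (sin(α−δ)sin(α+β))})²].
With α = 79.2°, φ = 23.8°, δ = 12.8°, β = 11.8°: K_a = 0.5739.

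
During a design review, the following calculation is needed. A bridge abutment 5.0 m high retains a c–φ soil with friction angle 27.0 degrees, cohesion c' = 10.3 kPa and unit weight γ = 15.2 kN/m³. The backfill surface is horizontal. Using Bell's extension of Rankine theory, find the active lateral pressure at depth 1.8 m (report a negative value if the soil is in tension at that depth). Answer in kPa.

K_a = (1 − sin φ)/(1 + sin φ) = 0.3755.
σ_a = K_a γ z − 2c√K_a = 0.3755×15.2×1.8 − 2×10.3×0.6128 = -2.349 kPa.

-2.35 kPa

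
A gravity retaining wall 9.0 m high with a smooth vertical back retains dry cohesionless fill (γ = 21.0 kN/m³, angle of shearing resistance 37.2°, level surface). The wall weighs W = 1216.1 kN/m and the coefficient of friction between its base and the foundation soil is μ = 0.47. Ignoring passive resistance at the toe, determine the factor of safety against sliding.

K_a = tan²(45° − 37.2°/2) = 0.2464.
P_a = ½K_aγH² = 0.5×0.2464×21.0×9.0² = 209.6 kN/m, acting at H/3 = 3.000 m above the base.
FS_sliding = μW / P_a = 0.47×1216.1 / 209.6 = 2.727.

2.73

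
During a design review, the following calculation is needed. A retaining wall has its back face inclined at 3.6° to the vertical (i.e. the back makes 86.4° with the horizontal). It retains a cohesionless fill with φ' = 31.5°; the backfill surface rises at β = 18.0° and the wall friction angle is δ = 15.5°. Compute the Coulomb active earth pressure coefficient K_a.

K_a = sin²(α+φ) / [sin²α · sin(α−δ) · (1 + √{sin(φ+δ)sin(φ−β) / (sin(α−δ)sin(α+β))})²].
With α = 86.4°, φ = 31.5°, δ = 15.5°, β = 18.0°: K_a = 0.4047.

0.405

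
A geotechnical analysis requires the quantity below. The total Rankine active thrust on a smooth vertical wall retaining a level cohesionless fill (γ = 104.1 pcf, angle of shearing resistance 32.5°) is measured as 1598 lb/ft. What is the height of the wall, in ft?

10.1 ft

K_a = 0.3010. P_a = ½ K_a γ H² ⇒ H = √(2P_a/(K_a γ)).
H = √(2×1598/(0.3010×104.1)) = 10.10 ft.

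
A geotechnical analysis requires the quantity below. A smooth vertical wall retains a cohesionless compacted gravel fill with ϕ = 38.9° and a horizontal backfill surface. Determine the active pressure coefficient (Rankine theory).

K_a = (1 − sin φ)/(1 + sin φ) = (1 − sin 38.9°)/(1 + sin 38.9°) = 0.2285.

0.229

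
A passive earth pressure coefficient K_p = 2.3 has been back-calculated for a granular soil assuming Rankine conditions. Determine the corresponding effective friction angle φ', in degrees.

K_p = (1+sin φ)/(1−sin φ) ⇒ sin φ = (K_p − 1)/(K_p + 1) = 0.3939.
φ = arcsin(0.3939) = 23.20°.

23.2°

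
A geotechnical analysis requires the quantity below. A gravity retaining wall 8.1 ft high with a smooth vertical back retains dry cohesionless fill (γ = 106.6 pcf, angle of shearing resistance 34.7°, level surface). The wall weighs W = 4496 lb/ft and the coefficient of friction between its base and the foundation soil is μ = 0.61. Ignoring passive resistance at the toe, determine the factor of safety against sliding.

K_a = tan²(45° − 34.7°/2) = 0.2745.
P_a = ½K_aγH² = 0.5×0.2745×106.6×8.1² = 959.8 lb/ft, acting at H/3 = 2.700 ft above the base.
FS_sliding = μW / P_a = 0.61×4496 / 959.8 = 2.857.

2.86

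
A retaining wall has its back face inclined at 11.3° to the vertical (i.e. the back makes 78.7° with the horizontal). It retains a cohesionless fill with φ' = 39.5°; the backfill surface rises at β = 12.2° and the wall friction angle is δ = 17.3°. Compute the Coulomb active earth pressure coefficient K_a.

0.333

K_a = sin²(α+φ) / [sin²α · sin(α−δ) · (1 + √{sin(φ+δ)sin(φ−β) / (sin(α−δ)sin(α+β))})²].
With α = 78.7°, φ = 39.5°, δ = 17.3°, β = 12.2°: K_a = 0.3334.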